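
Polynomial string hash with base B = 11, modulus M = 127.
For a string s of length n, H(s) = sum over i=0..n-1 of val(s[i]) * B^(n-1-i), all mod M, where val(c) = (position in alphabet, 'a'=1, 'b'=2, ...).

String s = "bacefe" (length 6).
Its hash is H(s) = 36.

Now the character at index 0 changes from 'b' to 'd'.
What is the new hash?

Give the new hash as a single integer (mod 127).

val('b') = 2, val('d') = 4
Position k = 0, exponent = n-1-k = 5
B^5 mod M = 11^5 mod 127 = 15
Delta = (4 - 2) * 15 mod 127 = 30
New hash = (36 + 30) mod 127 = 66

Answer: 66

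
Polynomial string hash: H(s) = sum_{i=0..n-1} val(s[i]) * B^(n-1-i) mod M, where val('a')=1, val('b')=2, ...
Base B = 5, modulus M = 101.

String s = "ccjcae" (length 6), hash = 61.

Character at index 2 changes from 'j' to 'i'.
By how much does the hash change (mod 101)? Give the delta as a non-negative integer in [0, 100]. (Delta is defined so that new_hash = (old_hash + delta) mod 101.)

Delta formula: (val(new) - val(old)) * B^(n-1-k) mod M
  val('i') - val('j') = 9 - 10 = -1
  B^(n-1-k) = 5^3 mod 101 = 24
  Delta = -1 * 24 mod 101 = 77

Answer: 77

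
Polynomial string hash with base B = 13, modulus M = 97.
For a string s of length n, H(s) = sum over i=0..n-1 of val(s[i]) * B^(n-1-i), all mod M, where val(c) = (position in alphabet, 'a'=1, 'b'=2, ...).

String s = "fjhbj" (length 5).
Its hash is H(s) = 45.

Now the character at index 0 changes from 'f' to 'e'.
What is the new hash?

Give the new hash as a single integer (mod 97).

Answer: 2

Derivation:
val('f') = 6, val('e') = 5
Position k = 0, exponent = n-1-k = 4
B^4 mod M = 13^4 mod 97 = 43
Delta = (5 - 6) * 43 mod 97 = 54
New hash = (45 + 54) mod 97 = 2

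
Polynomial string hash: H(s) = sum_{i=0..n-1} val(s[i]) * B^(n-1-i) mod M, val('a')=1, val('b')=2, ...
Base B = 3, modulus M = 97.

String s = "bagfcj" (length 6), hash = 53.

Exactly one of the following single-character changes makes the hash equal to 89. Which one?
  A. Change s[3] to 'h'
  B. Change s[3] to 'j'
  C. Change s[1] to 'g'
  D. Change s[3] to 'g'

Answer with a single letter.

Option A: s[3]='f'->'h', delta=(8-6)*3^2 mod 97 = 18, hash=53+18 mod 97 = 71
Option B: s[3]='f'->'j', delta=(10-6)*3^2 mod 97 = 36, hash=53+36 mod 97 = 89 <-- target
Option C: s[1]='a'->'g', delta=(7-1)*3^4 mod 97 = 1, hash=53+1 mod 97 = 54
Option D: s[3]='f'->'g', delta=(7-6)*3^2 mod 97 = 9, hash=53+9 mod 97 = 62

Answer: B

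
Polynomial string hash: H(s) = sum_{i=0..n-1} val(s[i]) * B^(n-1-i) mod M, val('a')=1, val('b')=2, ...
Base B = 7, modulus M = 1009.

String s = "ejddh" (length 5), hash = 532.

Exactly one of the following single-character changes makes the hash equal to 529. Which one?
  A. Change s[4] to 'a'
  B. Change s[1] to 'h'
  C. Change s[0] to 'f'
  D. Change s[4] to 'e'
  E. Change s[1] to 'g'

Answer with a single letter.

Option A: s[4]='h'->'a', delta=(1-8)*7^0 mod 1009 = 1002, hash=532+1002 mod 1009 = 525
Option B: s[1]='j'->'h', delta=(8-10)*7^3 mod 1009 = 323, hash=532+323 mod 1009 = 855
Option C: s[0]='e'->'f', delta=(6-5)*7^4 mod 1009 = 383, hash=532+383 mod 1009 = 915
Option D: s[4]='h'->'e', delta=(5-8)*7^0 mod 1009 = 1006, hash=532+1006 mod 1009 = 529 <-- target
Option E: s[1]='j'->'g', delta=(7-10)*7^3 mod 1009 = 989, hash=532+989 mod 1009 = 512

Answer: D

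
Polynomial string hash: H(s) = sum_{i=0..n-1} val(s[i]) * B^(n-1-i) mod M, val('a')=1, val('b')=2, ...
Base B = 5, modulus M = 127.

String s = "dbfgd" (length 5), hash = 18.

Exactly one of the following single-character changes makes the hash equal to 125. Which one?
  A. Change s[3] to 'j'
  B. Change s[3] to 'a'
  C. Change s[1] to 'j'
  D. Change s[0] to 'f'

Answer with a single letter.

Option A: s[3]='g'->'j', delta=(10-7)*5^1 mod 127 = 15, hash=18+15 mod 127 = 33
Option B: s[3]='g'->'a', delta=(1-7)*5^1 mod 127 = 97, hash=18+97 mod 127 = 115
Option C: s[1]='b'->'j', delta=(10-2)*5^3 mod 127 = 111, hash=18+111 mod 127 = 2
Option D: s[0]='d'->'f', delta=(6-4)*5^4 mod 127 = 107, hash=18+107 mod 127 = 125 <-- target

Answer: D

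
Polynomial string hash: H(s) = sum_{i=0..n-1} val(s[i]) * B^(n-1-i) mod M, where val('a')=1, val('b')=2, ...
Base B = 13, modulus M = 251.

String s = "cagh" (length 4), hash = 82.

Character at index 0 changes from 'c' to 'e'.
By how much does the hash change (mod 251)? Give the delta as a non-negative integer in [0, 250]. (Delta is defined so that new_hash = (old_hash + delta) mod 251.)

Answer: 127

Derivation:
Delta formula: (val(new) - val(old)) * B^(n-1-k) mod M
  val('e') - val('c') = 5 - 3 = 2
  B^(n-1-k) = 13^3 mod 251 = 189
  Delta = 2 * 189 mod 251 = 127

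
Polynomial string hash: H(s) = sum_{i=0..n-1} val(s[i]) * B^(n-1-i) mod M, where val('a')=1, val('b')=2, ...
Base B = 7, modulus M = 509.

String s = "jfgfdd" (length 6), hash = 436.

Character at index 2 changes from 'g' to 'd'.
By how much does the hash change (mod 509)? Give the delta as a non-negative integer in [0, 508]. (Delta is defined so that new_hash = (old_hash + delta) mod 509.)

Delta formula: (val(new) - val(old)) * B^(n-1-k) mod M
  val('d') - val('g') = 4 - 7 = -3
  B^(n-1-k) = 7^3 mod 509 = 343
  Delta = -3 * 343 mod 509 = 498

Answer: 498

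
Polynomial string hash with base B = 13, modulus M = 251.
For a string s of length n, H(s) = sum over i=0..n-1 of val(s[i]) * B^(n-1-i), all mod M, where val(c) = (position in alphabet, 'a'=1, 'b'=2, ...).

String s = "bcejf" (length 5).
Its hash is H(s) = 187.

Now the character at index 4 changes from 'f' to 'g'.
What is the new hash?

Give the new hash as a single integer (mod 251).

Answer: 188

Derivation:
val('f') = 6, val('g') = 7
Position k = 4, exponent = n-1-k = 0
B^0 mod M = 13^0 mod 251 = 1
Delta = (7 - 6) * 1 mod 251 = 1
New hash = (187 + 1) mod 251 = 188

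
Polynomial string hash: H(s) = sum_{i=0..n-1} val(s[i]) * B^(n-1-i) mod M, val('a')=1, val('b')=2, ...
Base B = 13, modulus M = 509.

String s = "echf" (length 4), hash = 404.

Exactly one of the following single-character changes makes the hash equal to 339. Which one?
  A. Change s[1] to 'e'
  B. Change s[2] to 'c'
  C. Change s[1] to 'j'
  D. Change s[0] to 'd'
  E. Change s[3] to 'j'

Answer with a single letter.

Answer: B

Derivation:
Option A: s[1]='c'->'e', delta=(5-3)*13^2 mod 509 = 338, hash=404+338 mod 509 = 233
Option B: s[2]='h'->'c', delta=(3-8)*13^1 mod 509 = 444, hash=404+444 mod 509 = 339 <-- target
Option C: s[1]='c'->'j', delta=(10-3)*13^2 mod 509 = 165, hash=404+165 mod 509 = 60
Option D: s[0]='e'->'d', delta=(4-5)*13^3 mod 509 = 348, hash=404+348 mod 509 = 243
Option E: s[3]='f'->'j', delta=(10-6)*13^0 mod 509 = 4, hash=404+4 mod 509 = 408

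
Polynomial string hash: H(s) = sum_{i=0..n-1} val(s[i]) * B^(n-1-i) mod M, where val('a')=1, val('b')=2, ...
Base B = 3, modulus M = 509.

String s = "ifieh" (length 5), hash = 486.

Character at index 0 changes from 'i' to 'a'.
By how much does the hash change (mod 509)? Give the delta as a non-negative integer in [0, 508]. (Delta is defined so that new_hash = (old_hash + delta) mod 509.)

Delta formula: (val(new) - val(old)) * B^(n-1-k) mod M
  val('a') - val('i') = 1 - 9 = -8
  B^(n-1-k) = 3^4 mod 509 = 81
  Delta = -8 * 81 mod 509 = 370

Answer: 370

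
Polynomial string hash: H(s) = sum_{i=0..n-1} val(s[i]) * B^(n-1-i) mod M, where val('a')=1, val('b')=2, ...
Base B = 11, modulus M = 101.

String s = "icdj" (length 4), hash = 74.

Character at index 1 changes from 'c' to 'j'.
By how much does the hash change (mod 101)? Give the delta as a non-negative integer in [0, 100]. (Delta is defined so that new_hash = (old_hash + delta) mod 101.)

Delta formula: (val(new) - val(old)) * B^(n-1-k) mod M
  val('j') - val('c') = 10 - 3 = 7
  B^(n-1-k) = 11^2 mod 101 = 20
  Delta = 7 * 20 mod 101 = 39

Answer: 39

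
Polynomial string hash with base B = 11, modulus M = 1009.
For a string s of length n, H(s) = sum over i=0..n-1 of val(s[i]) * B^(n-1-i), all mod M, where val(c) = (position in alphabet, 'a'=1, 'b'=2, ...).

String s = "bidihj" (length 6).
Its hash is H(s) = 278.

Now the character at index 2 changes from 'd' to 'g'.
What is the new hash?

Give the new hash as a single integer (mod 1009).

Answer: 235

Derivation:
val('d') = 4, val('g') = 7
Position k = 2, exponent = n-1-k = 3
B^3 mod M = 11^3 mod 1009 = 322
Delta = (7 - 4) * 322 mod 1009 = 966
New hash = (278 + 966) mod 1009 = 235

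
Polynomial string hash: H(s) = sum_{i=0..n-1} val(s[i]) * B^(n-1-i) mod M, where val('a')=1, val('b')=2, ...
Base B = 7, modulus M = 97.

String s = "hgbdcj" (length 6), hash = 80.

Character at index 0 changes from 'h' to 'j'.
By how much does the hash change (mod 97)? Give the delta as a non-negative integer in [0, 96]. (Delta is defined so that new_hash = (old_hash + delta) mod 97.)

Answer: 52

Derivation:
Delta formula: (val(new) - val(old)) * B^(n-1-k) mod M
  val('j') - val('h') = 10 - 8 = 2
  B^(n-1-k) = 7^5 mod 97 = 26
  Delta = 2 * 26 mod 97 = 52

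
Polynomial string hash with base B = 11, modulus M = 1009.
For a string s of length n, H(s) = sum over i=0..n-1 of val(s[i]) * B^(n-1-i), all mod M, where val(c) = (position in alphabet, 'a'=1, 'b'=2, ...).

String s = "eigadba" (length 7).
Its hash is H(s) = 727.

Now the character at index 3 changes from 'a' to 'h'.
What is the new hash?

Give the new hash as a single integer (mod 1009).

val('a') = 1, val('h') = 8
Position k = 3, exponent = n-1-k = 3
B^3 mod M = 11^3 mod 1009 = 322
Delta = (8 - 1) * 322 mod 1009 = 236
New hash = (727 + 236) mod 1009 = 963

Answer: 963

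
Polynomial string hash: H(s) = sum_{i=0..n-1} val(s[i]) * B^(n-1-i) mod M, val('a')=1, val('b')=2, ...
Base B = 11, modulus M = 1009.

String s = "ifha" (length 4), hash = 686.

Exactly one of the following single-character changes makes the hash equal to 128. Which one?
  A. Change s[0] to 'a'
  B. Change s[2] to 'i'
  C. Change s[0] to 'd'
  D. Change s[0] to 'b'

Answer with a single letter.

Option A: s[0]='i'->'a', delta=(1-9)*11^3 mod 1009 = 451, hash=686+451 mod 1009 = 128 <-- target
Option B: s[2]='h'->'i', delta=(9-8)*11^1 mod 1009 = 11, hash=686+11 mod 1009 = 697
Option C: s[0]='i'->'d', delta=(4-9)*11^3 mod 1009 = 408, hash=686+408 mod 1009 = 85
Option D: s[0]='i'->'b', delta=(2-9)*11^3 mod 1009 = 773, hash=686+773 mod 1009 = 450

Answer: A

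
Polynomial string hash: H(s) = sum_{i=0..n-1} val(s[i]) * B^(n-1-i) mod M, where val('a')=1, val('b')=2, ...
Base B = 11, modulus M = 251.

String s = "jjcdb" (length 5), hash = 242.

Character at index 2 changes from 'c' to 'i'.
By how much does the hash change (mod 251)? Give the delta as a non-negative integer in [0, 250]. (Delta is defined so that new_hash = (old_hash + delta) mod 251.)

Answer: 224

Derivation:
Delta formula: (val(new) - val(old)) * B^(n-1-k) mod M
  val('i') - val('c') = 9 - 3 = 6
  B^(n-1-k) = 11^2 mod 251 = 121
  Delta = 6 * 121 mod 251 = 224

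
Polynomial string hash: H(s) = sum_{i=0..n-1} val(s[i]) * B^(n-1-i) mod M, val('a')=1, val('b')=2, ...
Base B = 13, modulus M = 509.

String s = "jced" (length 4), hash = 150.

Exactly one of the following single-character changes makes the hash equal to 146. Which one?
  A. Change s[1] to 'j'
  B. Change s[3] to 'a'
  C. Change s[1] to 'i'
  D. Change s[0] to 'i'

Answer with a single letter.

Option A: s[1]='c'->'j', delta=(10-3)*13^2 mod 509 = 165, hash=150+165 mod 509 = 315
Option B: s[3]='d'->'a', delta=(1-4)*13^0 mod 509 = 506, hash=150+506 mod 509 = 147
Option C: s[1]='c'->'i', delta=(9-3)*13^2 mod 509 = 505, hash=150+505 mod 509 = 146 <-- target
Option D: s[0]='j'->'i', delta=(9-10)*13^3 mod 509 = 348, hash=150+348 mod 509 = 498

Answer: C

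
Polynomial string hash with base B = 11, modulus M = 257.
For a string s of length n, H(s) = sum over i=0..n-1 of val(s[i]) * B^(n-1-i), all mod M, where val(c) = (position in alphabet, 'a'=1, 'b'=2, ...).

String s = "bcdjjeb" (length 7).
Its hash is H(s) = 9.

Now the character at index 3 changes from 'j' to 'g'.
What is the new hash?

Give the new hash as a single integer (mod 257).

val('j') = 10, val('g') = 7
Position k = 3, exponent = n-1-k = 3
B^3 mod M = 11^3 mod 257 = 46
Delta = (7 - 10) * 46 mod 257 = 119
New hash = (9 + 119) mod 257 = 128

Answer: 128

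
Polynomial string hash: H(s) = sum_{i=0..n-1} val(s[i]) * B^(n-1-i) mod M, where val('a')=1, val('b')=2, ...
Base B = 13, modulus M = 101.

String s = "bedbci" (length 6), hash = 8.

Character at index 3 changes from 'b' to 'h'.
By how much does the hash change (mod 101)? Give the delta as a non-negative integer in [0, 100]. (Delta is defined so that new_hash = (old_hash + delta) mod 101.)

Answer: 4

Derivation:
Delta formula: (val(new) - val(old)) * B^(n-1-k) mod M
  val('h') - val('b') = 8 - 2 = 6
  B^(n-1-k) = 13^2 mod 101 = 68
  Delta = 6 * 68 mod 101 = 4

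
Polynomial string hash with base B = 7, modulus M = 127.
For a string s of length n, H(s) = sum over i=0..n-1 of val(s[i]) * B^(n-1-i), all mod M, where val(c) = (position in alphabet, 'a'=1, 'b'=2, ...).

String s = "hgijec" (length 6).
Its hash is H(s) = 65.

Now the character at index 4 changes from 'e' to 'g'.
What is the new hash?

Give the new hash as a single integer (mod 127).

val('e') = 5, val('g') = 7
Position k = 4, exponent = n-1-k = 1
B^1 mod M = 7^1 mod 127 = 7
Delta = (7 - 5) * 7 mod 127 = 14
New hash = (65 + 14) mod 127 = 79

Answer: 79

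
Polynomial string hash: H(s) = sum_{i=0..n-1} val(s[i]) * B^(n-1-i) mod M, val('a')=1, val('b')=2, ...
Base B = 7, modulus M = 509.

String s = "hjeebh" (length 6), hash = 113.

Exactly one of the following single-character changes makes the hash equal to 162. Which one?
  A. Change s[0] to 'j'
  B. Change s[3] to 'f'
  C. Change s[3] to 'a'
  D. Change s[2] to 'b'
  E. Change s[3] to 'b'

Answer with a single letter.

Option A: s[0]='h'->'j', delta=(10-8)*7^5 mod 509 = 20, hash=113+20 mod 509 = 133
Option B: s[3]='e'->'f', delta=(6-5)*7^2 mod 509 = 49, hash=113+49 mod 509 = 162 <-- target
Option C: s[3]='e'->'a', delta=(1-5)*7^2 mod 509 = 313, hash=113+313 mod 509 = 426
Option D: s[2]='e'->'b', delta=(2-5)*7^3 mod 509 = 498, hash=113+498 mod 509 = 102
Option E: s[3]='e'->'b', delta=(2-5)*7^2 mod 509 = 362, hash=113+362 mod 509 = 475

Answer: B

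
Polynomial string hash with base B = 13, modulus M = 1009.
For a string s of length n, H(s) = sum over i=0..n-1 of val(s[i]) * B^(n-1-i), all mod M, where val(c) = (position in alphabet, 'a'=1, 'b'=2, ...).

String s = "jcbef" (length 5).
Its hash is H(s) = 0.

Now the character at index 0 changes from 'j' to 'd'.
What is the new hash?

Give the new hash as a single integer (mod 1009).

Answer: 164

Derivation:
val('j') = 10, val('d') = 4
Position k = 0, exponent = n-1-k = 4
B^4 mod M = 13^4 mod 1009 = 309
Delta = (4 - 10) * 309 mod 1009 = 164
New hash = (0 + 164) mod 1009 = 164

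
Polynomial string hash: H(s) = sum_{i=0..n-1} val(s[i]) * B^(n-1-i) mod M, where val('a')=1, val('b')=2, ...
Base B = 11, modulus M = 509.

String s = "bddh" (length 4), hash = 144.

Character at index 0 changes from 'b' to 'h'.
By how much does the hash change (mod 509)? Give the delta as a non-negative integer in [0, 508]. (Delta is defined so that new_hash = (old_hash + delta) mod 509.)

Answer: 351

Derivation:
Delta formula: (val(new) - val(old)) * B^(n-1-k) mod M
  val('h') - val('b') = 8 - 2 = 6
  B^(n-1-k) = 11^3 mod 509 = 313
  Delta = 6 * 313 mod 509 = 351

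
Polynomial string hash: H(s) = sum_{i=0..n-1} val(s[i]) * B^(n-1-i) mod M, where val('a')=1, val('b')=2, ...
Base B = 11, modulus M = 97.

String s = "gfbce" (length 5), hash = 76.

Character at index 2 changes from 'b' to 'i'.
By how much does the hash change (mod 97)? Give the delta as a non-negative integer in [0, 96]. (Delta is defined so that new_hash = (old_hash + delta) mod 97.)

Answer: 71

Derivation:
Delta formula: (val(new) - val(old)) * B^(n-1-k) mod M
  val('i') - val('b') = 9 - 2 = 7
  B^(n-1-k) = 11^2 mod 97 = 24
  Delta = 7 * 24 mod 97 = 71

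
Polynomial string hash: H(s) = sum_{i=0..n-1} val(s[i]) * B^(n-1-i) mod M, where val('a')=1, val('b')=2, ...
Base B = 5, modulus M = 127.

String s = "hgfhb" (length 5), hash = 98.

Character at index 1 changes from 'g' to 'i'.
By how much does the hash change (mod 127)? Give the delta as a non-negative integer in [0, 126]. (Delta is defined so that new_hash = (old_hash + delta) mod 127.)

Delta formula: (val(new) - val(old)) * B^(n-1-k) mod M
  val('i') - val('g') = 9 - 7 = 2
  B^(n-1-k) = 5^3 mod 127 = 125
  Delta = 2 * 125 mod 127 = 123

Answer: 123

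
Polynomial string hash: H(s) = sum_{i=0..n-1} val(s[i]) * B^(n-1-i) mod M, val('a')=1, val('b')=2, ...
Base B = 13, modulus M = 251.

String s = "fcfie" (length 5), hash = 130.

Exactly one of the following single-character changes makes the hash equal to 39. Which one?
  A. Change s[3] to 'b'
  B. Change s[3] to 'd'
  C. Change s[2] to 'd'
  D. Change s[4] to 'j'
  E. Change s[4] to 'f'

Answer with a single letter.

Option A: s[3]='i'->'b', delta=(2-9)*13^1 mod 251 = 160, hash=130+160 mod 251 = 39 <-- target
Option B: s[3]='i'->'d', delta=(4-9)*13^1 mod 251 = 186, hash=130+186 mod 251 = 65
Option C: s[2]='f'->'d', delta=(4-6)*13^2 mod 251 = 164, hash=130+164 mod 251 = 43
Option D: s[4]='e'->'j', delta=(10-5)*13^0 mod 251 = 5, hash=130+5 mod 251 = 135
Option E: s[4]='e'->'f', delta=(6-5)*13^0 mod 251 = 1, hash=130+1 mod 251 = 131

Answer: A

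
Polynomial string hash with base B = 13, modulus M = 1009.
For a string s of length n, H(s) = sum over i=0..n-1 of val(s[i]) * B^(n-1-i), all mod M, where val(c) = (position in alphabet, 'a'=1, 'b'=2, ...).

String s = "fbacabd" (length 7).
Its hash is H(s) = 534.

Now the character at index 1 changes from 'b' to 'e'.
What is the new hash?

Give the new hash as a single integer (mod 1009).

val('b') = 2, val('e') = 5
Position k = 1, exponent = n-1-k = 5
B^5 mod M = 13^5 mod 1009 = 990
Delta = (5 - 2) * 990 mod 1009 = 952
New hash = (534 + 952) mod 1009 = 477

Answer: 477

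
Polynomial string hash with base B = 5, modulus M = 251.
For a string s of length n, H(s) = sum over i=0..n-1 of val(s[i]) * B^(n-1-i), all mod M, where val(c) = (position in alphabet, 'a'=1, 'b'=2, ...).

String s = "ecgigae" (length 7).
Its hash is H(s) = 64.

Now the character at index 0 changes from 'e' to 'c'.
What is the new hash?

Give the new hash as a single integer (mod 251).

val('e') = 5, val('c') = 3
Position k = 0, exponent = n-1-k = 6
B^6 mod M = 5^6 mod 251 = 63
Delta = (3 - 5) * 63 mod 251 = 125
New hash = (64 + 125) mod 251 = 189

Answer: 189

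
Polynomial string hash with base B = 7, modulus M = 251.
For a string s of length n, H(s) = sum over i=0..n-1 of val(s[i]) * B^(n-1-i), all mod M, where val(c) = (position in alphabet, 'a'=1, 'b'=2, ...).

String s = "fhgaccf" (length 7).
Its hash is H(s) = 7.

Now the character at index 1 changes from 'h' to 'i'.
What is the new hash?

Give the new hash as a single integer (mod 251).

val('h') = 8, val('i') = 9
Position k = 1, exponent = n-1-k = 5
B^5 mod M = 7^5 mod 251 = 241
Delta = (9 - 8) * 241 mod 251 = 241
New hash = (7 + 241) mod 251 = 248

Answer: 248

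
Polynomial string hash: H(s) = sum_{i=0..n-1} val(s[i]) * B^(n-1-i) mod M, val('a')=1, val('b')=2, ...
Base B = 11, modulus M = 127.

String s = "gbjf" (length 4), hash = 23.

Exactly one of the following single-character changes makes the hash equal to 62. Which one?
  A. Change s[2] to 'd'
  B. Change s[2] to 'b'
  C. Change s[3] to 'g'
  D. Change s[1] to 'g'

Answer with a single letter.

Option A: s[2]='j'->'d', delta=(4-10)*11^1 mod 127 = 61, hash=23+61 mod 127 = 84
Option B: s[2]='j'->'b', delta=(2-10)*11^1 mod 127 = 39, hash=23+39 mod 127 = 62 <-- target
Option C: s[3]='f'->'g', delta=(7-6)*11^0 mod 127 = 1, hash=23+1 mod 127 = 24
Option D: s[1]='b'->'g', delta=(7-2)*11^2 mod 127 = 97, hash=23+97 mod 127 = 120

Answer: B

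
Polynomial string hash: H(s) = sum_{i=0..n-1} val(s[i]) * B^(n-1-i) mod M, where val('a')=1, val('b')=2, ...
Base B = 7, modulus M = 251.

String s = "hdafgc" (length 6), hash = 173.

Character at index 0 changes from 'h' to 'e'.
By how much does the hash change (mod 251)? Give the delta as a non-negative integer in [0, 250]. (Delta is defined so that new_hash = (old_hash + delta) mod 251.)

Answer: 30

Derivation:
Delta formula: (val(new) - val(old)) * B^(n-1-k) mod M
  val('e') - val('h') = 5 - 8 = -3
  B^(n-1-k) = 7^5 mod 251 = 241
  Delta = -3 * 241 mod 251 = 30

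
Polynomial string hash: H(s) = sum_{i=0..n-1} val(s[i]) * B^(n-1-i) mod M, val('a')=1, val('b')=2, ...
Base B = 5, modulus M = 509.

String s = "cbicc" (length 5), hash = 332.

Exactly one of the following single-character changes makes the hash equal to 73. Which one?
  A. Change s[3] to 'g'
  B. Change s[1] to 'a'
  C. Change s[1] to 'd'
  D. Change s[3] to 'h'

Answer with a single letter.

Answer: C

Derivation:
Option A: s[3]='c'->'g', delta=(7-3)*5^1 mod 509 = 20, hash=332+20 mod 509 = 352
Option B: s[1]='b'->'a', delta=(1-2)*5^3 mod 509 = 384, hash=332+384 mod 509 = 207
Option C: s[1]='b'->'d', delta=(4-2)*5^3 mod 509 = 250, hash=332+250 mod 509 = 73 <-- target
Option D: s[3]='c'->'h', delta=(8-3)*5^1 mod 509 = 25, hash=332+25 mod 509 = 357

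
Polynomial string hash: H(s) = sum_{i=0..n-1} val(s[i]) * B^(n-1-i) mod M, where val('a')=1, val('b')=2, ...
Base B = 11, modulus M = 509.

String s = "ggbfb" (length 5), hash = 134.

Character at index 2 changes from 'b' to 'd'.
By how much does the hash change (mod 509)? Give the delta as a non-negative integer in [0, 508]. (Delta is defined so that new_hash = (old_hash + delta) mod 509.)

Delta formula: (val(new) - val(old)) * B^(n-1-k) mod M
  val('d') - val('b') = 4 - 2 = 2
  B^(n-1-k) = 11^2 mod 509 = 121
  Delta = 2 * 121 mod 509 = 242

Answer: 242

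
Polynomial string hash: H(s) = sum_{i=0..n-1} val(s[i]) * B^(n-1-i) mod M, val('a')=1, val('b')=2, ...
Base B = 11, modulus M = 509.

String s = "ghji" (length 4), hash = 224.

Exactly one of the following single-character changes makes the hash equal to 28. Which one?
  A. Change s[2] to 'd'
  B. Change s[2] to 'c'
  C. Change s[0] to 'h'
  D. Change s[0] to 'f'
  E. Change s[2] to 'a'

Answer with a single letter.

Answer: C

Derivation:
Option A: s[2]='j'->'d', delta=(4-10)*11^1 mod 509 = 443, hash=224+443 mod 509 = 158
Option B: s[2]='j'->'c', delta=(3-10)*11^1 mod 509 = 432, hash=224+432 mod 509 = 147
Option C: s[0]='g'->'h', delta=(8-7)*11^3 mod 509 = 313, hash=224+313 mod 509 = 28 <-- target
Option D: s[0]='g'->'f', delta=(6-7)*11^3 mod 509 = 196, hash=224+196 mod 509 = 420
Option E: s[2]='j'->'a', delta=(1-10)*11^1 mod 509 = 410, hash=224+410 mod 509 = 125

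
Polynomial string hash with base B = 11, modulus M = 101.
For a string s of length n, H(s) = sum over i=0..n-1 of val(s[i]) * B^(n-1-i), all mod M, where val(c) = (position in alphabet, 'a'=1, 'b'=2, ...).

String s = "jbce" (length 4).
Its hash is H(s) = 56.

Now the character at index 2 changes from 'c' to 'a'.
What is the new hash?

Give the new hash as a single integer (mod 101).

val('c') = 3, val('a') = 1
Position k = 2, exponent = n-1-k = 1
B^1 mod M = 11^1 mod 101 = 11
Delta = (1 - 3) * 11 mod 101 = 79
New hash = (56 + 79) mod 101 = 34

Answer: 34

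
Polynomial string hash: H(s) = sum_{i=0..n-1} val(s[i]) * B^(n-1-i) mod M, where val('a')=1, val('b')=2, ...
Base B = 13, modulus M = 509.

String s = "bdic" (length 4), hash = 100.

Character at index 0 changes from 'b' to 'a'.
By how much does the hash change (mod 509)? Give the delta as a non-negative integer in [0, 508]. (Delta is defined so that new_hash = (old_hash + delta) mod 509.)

Delta formula: (val(new) - val(old)) * B^(n-1-k) mod M
  val('a') - val('b') = 1 - 2 = -1
  B^(n-1-k) = 13^3 mod 509 = 161
  Delta = -1 * 161 mod 509 = 348

Answer: 348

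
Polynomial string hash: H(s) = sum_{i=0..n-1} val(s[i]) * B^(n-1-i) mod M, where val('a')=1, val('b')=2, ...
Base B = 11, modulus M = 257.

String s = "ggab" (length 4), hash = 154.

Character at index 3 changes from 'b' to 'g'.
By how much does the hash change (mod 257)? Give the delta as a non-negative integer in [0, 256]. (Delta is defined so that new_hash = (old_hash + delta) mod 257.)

Answer: 5

Derivation:
Delta formula: (val(new) - val(old)) * B^(n-1-k) mod M
  val('g') - val('b') = 7 - 2 = 5
  B^(n-1-k) = 11^0 mod 257 = 1
  Delta = 5 * 1 mod 257 = 5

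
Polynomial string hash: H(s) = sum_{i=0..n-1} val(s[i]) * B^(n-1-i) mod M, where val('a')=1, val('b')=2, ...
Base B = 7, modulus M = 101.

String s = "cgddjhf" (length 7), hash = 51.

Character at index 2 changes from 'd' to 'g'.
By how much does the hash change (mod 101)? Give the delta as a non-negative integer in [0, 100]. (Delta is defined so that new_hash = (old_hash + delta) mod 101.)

Delta formula: (val(new) - val(old)) * B^(n-1-k) mod M
  val('g') - val('d') = 7 - 4 = 3
  B^(n-1-k) = 7^4 mod 101 = 78
  Delta = 3 * 78 mod 101 = 32

Answer: 32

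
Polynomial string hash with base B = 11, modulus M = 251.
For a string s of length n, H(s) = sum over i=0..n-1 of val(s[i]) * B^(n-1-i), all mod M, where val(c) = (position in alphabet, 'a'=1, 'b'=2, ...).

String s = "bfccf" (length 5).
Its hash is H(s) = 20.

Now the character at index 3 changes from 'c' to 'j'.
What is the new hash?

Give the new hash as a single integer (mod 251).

val('c') = 3, val('j') = 10
Position k = 3, exponent = n-1-k = 1
B^1 mod M = 11^1 mod 251 = 11
Delta = (10 - 3) * 11 mod 251 = 77
New hash = (20 + 77) mod 251 = 97

Answer: 97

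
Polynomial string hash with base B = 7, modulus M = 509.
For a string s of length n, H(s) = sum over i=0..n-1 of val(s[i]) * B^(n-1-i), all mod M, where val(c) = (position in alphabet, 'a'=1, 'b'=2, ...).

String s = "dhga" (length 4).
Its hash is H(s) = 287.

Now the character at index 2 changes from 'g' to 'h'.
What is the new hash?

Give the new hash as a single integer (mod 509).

val('g') = 7, val('h') = 8
Position k = 2, exponent = n-1-k = 1
B^1 mod M = 7^1 mod 509 = 7
Delta = (8 - 7) * 7 mod 509 = 7
New hash = (287 + 7) mod 509 = 294

Answer: 294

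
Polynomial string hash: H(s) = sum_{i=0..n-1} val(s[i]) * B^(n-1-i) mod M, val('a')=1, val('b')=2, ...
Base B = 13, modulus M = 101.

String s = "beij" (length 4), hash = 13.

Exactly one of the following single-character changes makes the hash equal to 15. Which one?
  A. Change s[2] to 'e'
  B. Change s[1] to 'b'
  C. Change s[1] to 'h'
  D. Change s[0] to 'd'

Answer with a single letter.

Option A: s[2]='i'->'e', delta=(5-9)*13^1 mod 101 = 49, hash=13+49 mod 101 = 62
Option B: s[1]='e'->'b', delta=(2-5)*13^2 mod 101 = 99, hash=13+99 mod 101 = 11
Option C: s[1]='e'->'h', delta=(8-5)*13^2 mod 101 = 2, hash=13+2 mod 101 = 15 <-- target
Option D: s[0]='b'->'d', delta=(4-2)*13^3 mod 101 = 51, hash=13+51 mod 101 = 64

Answer: C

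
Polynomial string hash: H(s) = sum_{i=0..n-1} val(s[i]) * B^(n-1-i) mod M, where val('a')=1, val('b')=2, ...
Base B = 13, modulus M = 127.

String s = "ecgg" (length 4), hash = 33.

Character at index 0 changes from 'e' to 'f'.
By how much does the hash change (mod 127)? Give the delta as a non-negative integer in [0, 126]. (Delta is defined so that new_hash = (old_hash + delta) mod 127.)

Answer: 38

Derivation:
Delta formula: (val(new) - val(old)) * B^(n-1-k) mod M
  val('f') - val('e') = 6 - 5 = 1
  B^(n-1-k) = 13^3 mod 127 = 38
  Delta = 1 * 38 mod 127 = 38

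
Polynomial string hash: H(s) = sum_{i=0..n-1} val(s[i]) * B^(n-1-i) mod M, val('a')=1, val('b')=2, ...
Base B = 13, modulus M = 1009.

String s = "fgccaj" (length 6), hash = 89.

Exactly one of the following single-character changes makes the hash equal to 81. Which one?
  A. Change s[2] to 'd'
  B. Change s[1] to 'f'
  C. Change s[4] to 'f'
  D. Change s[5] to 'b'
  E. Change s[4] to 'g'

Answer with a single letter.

Option A: s[2]='c'->'d', delta=(4-3)*13^3 mod 1009 = 179, hash=89+179 mod 1009 = 268
Option B: s[1]='g'->'f', delta=(6-7)*13^4 mod 1009 = 700, hash=89+700 mod 1009 = 789
Option C: s[4]='a'->'f', delta=(6-1)*13^1 mod 1009 = 65, hash=89+65 mod 1009 = 154
Option D: s[5]='j'->'b', delta=(2-10)*13^0 mod 1009 = 1001, hash=89+1001 mod 1009 = 81 <-- target
Option E: s[4]='a'->'g', delta=(7-1)*13^1 mod 1009 = 78, hash=89+78 mod 1009 = 167

Answer: D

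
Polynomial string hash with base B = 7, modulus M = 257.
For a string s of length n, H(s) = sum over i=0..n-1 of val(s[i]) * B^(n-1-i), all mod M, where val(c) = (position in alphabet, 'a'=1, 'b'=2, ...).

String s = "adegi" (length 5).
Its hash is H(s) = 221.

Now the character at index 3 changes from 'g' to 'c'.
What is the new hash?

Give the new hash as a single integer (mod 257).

Answer: 193

Derivation:
val('g') = 7, val('c') = 3
Position k = 3, exponent = n-1-k = 1
B^1 mod M = 7^1 mod 257 = 7
Delta = (3 - 7) * 7 mod 257 = 229
New hash = (221 + 229) mod 257 = 193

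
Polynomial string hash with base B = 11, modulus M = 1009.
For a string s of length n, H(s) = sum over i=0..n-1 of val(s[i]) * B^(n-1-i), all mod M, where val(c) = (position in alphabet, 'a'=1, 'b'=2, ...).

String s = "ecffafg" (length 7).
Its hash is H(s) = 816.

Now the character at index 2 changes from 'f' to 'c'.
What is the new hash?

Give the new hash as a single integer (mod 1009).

val('f') = 6, val('c') = 3
Position k = 2, exponent = n-1-k = 4
B^4 mod M = 11^4 mod 1009 = 515
Delta = (3 - 6) * 515 mod 1009 = 473
New hash = (816 + 473) mod 1009 = 280

Answer: 280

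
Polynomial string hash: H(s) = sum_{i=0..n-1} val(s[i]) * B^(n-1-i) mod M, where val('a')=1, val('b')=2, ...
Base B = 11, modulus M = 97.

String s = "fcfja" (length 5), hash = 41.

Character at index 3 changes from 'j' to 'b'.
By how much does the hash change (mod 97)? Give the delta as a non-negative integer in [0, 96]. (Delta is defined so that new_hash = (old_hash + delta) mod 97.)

Delta formula: (val(new) - val(old)) * B^(n-1-k) mod M
  val('b') - val('j') = 2 - 10 = -8
  B^(n-1-k) = 11^1 mod 97 = 11
  Delta = -8 * 11 mod 97 = 9

Answer: 9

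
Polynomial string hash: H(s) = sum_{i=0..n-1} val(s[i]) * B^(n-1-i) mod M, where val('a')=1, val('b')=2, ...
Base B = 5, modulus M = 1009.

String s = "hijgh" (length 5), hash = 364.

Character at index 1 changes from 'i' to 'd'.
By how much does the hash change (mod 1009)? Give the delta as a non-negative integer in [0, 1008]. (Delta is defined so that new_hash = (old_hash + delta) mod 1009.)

Answer: 384

Derivation:
Delta formula: (val(new) - val(old)) * B^(n-1-k) mod M
  val('d') - val('i') = 4 - 9 = -5
  B^(n-1-k) = 5^3 mod 1009 = 125
  Delta = -5 * 125 mod 1009 = 384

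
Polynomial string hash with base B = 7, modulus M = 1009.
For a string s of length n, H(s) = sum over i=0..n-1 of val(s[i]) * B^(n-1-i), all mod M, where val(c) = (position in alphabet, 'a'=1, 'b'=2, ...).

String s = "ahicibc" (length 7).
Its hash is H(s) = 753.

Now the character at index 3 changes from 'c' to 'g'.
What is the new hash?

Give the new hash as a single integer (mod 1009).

val('c') = 3, val('g') = 7
Position k = 3, exponent = n-1-k = 3
B^3 mod M = 7^3 mod 1009 = 343
Delta = (7 - 3) * 343 mod 1009 = 363
New hash = (753 + 363) mod 1009 = 107

Answer: 107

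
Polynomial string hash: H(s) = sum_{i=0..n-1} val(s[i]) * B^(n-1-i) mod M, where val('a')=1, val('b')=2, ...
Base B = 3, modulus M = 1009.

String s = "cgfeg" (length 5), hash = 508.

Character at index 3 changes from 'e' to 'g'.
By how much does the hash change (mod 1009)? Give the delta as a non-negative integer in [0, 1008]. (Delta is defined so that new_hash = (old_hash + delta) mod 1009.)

Answer: 6

Derivation:
Delta formula: (val(new) - val(old)) * B^(n-1-k) mod M
  val('g') - val('e') = 7 - 5 = 2
  B^(n-1-k) = 3^1 mod 1009 = 3
  Delta = 2 * 3 mod 1009 = 6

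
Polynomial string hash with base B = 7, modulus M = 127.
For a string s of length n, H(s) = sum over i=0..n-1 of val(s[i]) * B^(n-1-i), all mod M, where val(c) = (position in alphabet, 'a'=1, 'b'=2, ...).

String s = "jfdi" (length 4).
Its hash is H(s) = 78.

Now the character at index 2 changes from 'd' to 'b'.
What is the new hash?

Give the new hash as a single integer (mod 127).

Answer: 64

Derivation:
val('d') = 4, val('b') = 2
Position k = 2, exponent = n-1-k = 1
B^1 mod M = 7^1 mod 127 = 7
Delta = (2 - 4) * 7 mod 127 = 113
New hash = (78 + 113) mod 127 = 64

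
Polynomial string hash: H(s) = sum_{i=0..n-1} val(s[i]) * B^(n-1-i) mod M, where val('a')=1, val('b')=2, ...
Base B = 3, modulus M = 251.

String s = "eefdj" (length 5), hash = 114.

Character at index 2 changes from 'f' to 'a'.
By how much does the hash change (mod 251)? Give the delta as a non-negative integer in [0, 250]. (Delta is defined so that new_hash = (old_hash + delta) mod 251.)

Delta formula: (val(new) - val(old)) * B^(n-1-k) mod M
  val('a') - val('f') = 1 - 6 = -5
  B^(n-1-k) = 3^2 mod 251 = 9
  Delta = -5 * 9 mod 251 = 206

Answer: 206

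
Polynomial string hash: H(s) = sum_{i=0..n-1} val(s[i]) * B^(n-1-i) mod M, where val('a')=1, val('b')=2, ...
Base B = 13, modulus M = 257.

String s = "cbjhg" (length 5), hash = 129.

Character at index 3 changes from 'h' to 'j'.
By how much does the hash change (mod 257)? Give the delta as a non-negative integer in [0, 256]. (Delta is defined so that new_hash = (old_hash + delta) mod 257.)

Delta formula: (val(new) - val(old)) * B^(n-1-k) mod M
  val('j') - val('h') = 10 - 8 = 2
  B^(n-1-k) = 13^1 mod 257 = 13
  Delta = 2 * 13 mod 257 = 26

Answer: 26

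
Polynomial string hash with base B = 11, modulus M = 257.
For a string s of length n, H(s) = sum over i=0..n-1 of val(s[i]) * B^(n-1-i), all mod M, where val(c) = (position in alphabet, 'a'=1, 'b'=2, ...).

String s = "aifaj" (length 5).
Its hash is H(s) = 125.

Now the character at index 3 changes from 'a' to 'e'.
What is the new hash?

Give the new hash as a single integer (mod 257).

Answer: 169

Derivation:
val('a') = 1, val('e') = 5
Position k = 3, exponent = n-1-k = 1
B^1 mod M = 11^1 mod 257 = 11
Delta = (5 - 1) * 11 mod 257 = 44
New hash = (125 + 44) mod 257 = 169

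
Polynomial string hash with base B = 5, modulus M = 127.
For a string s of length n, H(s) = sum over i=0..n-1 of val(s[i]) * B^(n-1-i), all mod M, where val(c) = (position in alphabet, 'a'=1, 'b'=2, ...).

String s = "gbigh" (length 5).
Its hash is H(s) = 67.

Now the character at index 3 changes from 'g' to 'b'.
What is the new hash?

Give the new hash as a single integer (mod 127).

Answer: 42

Derivation:
val('g') = 7, val('b') = 2
Position k = 3, exponent = n-1-k = 1
B^1 mod M = 5^1 mod 127 = 5
Delta = (2 - 7) * 5 mod 127 = 102
New hash = (67 + 102) mod 127 = 42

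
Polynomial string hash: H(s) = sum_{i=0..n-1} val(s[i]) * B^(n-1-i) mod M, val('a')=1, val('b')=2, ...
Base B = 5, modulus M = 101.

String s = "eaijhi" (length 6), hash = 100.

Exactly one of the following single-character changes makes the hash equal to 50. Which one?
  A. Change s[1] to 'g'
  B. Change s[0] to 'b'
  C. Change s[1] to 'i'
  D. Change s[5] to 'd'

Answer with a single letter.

Option A: s[1]='a'->'g', delta=(7-1)*5^4 mod 101 = 13, hash=100+13 mod 101 = 12
Option B: s[0]='e'->'b', delta=(2-5)*5^5 mod 101 = 18, hash=100+18 mod 101 = 17
Option C: s[1]='a'->'i', delta=(9-1)*5^4 mod 101 = 51, hash=100+51 mod 101 = 50 <-- target
Option D: s[5]='i'->'d', delta=(4-9)*5^0 mod 101 = 96, hash=100+96 mod 101 = 95

Answer: C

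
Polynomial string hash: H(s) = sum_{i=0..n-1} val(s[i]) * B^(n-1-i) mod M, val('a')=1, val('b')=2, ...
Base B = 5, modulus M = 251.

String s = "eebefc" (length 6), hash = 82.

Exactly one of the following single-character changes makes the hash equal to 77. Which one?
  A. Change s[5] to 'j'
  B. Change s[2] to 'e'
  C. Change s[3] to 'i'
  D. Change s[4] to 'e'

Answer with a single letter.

Answer: D

Derivation:
Option A: s[5]='c'->'j', delta=(10-3)*5^0 mod 251 = 7, hash=82+7 mod 251 = 89
Option B: s[2]='b'->'e', delta=(5-2)*5^3 mod 251 = 124, hash=82+124 mod 251 = 206
Option C: s[3]='e'->'i', delta=(9-5)*5^2 mod 251 = 100, hash=82+100 mod 251 = 182
Option D: s[4]='f'->'e', delta=(5-6)*5^1 mod 251 = 246, hash=82+246 mod 251 = 77 <-- target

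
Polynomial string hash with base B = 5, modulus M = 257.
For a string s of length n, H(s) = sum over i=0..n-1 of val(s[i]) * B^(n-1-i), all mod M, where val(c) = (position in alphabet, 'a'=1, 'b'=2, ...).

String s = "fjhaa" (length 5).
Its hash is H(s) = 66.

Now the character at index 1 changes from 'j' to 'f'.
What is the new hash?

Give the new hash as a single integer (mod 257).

Answer: 80

Derivation:
val('j') = 10, val('f') = 6
Position k = 1, exponent = n-1-k = 3
B^3 mod M = 5^3 mod 257 = 125
Delta = (6 - 10) * 125 mod 257 = 14
New hash = (66 + 14) mod 257 = 80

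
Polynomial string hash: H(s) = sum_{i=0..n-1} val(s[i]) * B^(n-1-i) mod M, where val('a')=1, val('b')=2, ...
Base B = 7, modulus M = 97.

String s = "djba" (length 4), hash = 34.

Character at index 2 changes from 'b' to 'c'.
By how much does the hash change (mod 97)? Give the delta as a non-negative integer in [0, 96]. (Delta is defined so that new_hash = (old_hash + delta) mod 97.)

Delta formula: (val(new) - val(old)) * B^(n-1-k) mod M
  val('c') - val('b') = 3 - 2 = 1
  B^(n-1-k) = 7^1 mod 97 = 7
  Delta = 1 * 7 mod 97 = 7

Answer: 7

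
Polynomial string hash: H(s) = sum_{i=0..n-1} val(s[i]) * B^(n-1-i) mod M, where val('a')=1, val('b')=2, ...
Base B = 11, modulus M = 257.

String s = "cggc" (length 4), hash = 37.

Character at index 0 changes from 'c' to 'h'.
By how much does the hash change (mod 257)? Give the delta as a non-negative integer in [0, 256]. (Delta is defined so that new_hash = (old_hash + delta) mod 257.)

Delta formula: (val(new) - val(old)) * B^(n-1-k) mod M
  val('h') - val('c') = 8 - 3 = 5
  B^(n-1-k) = 11^3 mod 257 = 46
  Delta = 5 * 46 mod 257 = 230

Answer: 230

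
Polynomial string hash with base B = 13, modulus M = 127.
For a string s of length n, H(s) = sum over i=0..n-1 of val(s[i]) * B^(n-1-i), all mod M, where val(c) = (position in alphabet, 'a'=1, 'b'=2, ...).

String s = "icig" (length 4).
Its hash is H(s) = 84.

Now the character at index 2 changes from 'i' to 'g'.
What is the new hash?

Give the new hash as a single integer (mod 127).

val('i') = 9, val('g') = 7
Position k = 2, exponent = n-1-k = 1
B^1 mod M = 13^1 mod 127 = 13
Delta = (7 - 9) * 13 mod 127 = 101
New hash = (84 + 101) mod 127 = 58

Answer: 58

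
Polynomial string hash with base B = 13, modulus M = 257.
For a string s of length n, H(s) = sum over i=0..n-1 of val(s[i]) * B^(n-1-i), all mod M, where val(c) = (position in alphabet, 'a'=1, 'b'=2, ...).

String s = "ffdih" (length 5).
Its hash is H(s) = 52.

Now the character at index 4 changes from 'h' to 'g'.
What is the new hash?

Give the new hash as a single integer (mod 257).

val('h') = 8, val('g') = 7
Position k = 4, exponent = n-1-k = 0
B^0 mod M = 13^0 mod 257 = 1
Delta = (7 - 8) * 1 mod 257 = 256
New hash = (52 + 256) mod 257 = 51

Answer: 51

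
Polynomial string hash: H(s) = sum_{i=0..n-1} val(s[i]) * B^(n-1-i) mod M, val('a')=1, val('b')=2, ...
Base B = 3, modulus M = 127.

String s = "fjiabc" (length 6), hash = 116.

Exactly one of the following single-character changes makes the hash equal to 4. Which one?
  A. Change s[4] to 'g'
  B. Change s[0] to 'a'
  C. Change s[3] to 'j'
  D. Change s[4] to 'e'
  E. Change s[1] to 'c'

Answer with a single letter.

Answer: A

Derivation:
Option A: s[4]='b'->'g', delta=(7-2)*3^1 mod 127 = 15, hash=116+15 mod 127 = 4 <-- target
Option B: s[0]='f'->'a', delta=(1-6)*3^5 mod 127 = 55, hash=116+55 mod 127 = 44
Option C: s[3]='a'->'j', delta=(10-1)*3^2 mod 127 = 81, hash=116+81 mod 127 = 70
Option D: s[4]='b'->'e', delta=(5-2)*3^1 mod 127 = 9, hash=116+9 mod 127 = 125
Option E: s[1]='j'->'c', delta=(3-10)*3^4 mod 127 = 68, hash=116+68 mod 127 = 57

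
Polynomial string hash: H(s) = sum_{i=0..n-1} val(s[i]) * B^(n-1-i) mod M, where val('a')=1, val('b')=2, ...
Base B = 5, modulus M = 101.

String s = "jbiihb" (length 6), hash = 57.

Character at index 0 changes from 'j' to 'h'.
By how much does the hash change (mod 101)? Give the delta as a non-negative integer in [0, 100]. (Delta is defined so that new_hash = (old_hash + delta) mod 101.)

Delta formula: (val(new) - val(old)) * B^(n-1-k) mod M
  val('h') - val('j') = 8 - 10 = -2
  B^(n-1-k) = 5^5 mod 101 = 95
  Delta = -2 * 95 mod 101 = 12

Answer: 12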